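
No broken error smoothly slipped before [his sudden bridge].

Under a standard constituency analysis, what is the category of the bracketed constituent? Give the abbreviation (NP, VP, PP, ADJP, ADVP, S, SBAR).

NP

The span is built around the noun "bridge" — a noun phrase (NP).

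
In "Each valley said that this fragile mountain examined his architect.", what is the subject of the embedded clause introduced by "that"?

"this fragile mountain" is the NP that combines with the VP headed by "examined" to form the embedded clause introduced by "that" — the subject.

this fragile mountain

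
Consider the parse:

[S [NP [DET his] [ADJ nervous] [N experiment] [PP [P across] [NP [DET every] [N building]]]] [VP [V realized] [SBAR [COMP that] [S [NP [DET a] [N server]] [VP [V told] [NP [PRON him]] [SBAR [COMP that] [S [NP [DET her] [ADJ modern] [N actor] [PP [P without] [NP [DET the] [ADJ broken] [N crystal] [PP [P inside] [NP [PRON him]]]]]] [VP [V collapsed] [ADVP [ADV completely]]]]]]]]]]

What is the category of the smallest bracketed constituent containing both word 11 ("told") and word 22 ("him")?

VP

Word 11 lies under S → VP → SBAR → S → VP → V; word 22 lies under S → VP → SBAR → S → VP → SBAR → S → NP → PP → NP → PP → NP → PRON. The lowest shared node is the VP.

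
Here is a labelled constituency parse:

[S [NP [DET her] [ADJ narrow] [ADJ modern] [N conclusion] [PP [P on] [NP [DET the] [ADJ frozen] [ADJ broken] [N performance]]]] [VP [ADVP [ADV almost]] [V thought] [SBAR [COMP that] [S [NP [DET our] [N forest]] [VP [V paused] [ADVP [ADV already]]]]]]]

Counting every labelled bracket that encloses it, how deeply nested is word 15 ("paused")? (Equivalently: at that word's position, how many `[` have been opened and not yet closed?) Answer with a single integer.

6

Counting open brackets not yet closed at "paused": [S [VP [SBAR [S [VP [V = 6.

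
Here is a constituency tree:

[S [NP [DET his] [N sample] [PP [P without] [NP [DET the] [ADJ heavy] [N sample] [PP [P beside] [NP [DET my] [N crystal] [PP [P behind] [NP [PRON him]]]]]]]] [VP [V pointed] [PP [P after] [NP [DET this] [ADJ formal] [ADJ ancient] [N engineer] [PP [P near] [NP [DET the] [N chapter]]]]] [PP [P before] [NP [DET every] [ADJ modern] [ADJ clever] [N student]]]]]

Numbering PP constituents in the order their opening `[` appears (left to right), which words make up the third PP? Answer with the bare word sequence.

behind him

In left-to-right order the PP constituents are "without the heavy sample beside my crystal behind him"; "beside my crystal behind him"; "behind him"; "after this formal ancient engineer near the chapter"; "near the chapter"; "before every modern clever student". Number 3 is "behind him".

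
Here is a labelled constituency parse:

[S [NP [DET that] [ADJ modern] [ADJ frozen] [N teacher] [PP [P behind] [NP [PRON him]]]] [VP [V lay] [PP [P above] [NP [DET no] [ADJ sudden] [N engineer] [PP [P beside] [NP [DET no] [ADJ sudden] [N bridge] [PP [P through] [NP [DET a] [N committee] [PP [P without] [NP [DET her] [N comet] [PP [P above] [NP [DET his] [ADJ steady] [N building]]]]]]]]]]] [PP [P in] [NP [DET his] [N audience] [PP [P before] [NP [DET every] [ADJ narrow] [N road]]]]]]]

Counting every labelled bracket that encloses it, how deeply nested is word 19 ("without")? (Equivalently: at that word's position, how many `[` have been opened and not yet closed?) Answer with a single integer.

10

Path from the root down to the word: S → VP → PP → NP → PP → NP → PP → NP → PP → P. That is 10 enclosing brackets.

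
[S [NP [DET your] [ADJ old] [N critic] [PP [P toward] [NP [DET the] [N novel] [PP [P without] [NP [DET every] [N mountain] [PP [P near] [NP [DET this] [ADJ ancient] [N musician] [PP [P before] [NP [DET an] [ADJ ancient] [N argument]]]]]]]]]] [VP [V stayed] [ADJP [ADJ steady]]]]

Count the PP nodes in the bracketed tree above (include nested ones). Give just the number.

4

Scanning left to right, an opening `[PP` appears at word positions 4, 7, 10, 14 — 4 in total.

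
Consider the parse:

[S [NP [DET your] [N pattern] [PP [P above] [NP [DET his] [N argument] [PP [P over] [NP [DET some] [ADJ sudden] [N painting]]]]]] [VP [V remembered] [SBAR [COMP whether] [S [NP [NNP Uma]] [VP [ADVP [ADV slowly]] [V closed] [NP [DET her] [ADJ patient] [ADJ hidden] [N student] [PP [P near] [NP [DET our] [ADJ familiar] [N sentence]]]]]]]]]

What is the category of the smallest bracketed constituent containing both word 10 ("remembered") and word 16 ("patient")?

Word 10 lies under S → VP → V; word 16 lies under S → VP → SBAR → S → VP → NP → ADJ. The lowest shared node is the VP.

VP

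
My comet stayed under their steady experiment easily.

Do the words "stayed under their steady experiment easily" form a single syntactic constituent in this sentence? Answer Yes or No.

Yes

"stayed under their steady experiment easily" is exactly the verb phrase [VP stayed under their steady experiment easily], a complete constituent.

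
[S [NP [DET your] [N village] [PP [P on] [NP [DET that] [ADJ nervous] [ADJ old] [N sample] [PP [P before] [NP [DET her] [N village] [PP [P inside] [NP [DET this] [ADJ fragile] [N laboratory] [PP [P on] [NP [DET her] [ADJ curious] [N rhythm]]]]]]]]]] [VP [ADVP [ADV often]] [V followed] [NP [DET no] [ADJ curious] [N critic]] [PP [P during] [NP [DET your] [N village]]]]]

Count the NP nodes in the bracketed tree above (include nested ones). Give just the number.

7

Scanning left to right, an opening `[NP` appears at word positions 1, 4, 9, 12, 16, 21, 25 — 7 in total.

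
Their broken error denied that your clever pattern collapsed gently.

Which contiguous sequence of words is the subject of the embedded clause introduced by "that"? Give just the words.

your clever pattern

In the embedded clause introduced by "that" the verb is "collapsed"; the NP preceding it, "your clever pattern", is the subject.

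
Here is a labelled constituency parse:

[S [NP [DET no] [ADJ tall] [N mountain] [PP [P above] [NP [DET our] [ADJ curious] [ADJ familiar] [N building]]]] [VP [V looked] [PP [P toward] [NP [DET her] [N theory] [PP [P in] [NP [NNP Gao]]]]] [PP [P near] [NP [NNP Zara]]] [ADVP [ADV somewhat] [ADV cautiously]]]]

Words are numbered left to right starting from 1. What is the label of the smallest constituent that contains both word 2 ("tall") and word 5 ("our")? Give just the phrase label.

NP

Both words fall inside [NP no tall mountain above our curious familiar building] (words 1–8), and no smaller constituent contains them both. Label: NP.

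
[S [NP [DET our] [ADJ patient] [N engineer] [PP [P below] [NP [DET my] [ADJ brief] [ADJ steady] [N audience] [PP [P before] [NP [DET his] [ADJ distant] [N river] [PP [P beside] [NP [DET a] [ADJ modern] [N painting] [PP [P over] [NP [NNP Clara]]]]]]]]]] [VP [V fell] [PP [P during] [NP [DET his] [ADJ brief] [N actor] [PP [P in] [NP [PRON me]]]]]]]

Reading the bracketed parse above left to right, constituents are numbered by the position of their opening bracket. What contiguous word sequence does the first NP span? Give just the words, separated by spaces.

our patient engineer below my brief steady audience before his distant river beside a modern painting over Clara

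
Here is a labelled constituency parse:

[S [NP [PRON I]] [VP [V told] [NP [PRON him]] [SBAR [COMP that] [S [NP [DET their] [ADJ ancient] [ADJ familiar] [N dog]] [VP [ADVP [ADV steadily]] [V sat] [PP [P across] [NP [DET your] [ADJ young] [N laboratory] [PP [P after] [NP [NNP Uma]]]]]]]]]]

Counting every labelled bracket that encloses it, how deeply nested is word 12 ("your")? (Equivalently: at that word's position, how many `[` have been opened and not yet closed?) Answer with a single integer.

8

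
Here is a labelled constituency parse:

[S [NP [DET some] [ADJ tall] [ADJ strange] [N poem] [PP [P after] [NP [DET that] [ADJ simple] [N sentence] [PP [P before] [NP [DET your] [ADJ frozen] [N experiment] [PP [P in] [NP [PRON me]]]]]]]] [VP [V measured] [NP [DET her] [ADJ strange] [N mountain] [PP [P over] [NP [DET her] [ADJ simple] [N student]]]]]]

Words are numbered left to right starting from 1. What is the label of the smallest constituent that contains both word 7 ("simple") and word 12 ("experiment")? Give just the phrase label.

NP

Both words fall inside [NP that simple sentence before your frozen experiment in me] (words 6–14), and no smaller constituent contains them both. Label: NP.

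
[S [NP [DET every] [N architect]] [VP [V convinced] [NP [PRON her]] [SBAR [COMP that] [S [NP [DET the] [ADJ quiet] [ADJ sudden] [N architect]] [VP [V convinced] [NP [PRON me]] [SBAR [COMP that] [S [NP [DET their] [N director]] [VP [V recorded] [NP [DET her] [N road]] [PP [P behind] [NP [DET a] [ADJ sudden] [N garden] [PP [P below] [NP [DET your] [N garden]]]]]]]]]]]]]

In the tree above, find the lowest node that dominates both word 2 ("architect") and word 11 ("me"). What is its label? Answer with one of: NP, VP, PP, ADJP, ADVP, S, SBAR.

S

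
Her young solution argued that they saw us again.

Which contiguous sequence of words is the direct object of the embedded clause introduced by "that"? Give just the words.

us

"saw" heads the VP of the embedded clause introduced by "that", and "us" is its direct object.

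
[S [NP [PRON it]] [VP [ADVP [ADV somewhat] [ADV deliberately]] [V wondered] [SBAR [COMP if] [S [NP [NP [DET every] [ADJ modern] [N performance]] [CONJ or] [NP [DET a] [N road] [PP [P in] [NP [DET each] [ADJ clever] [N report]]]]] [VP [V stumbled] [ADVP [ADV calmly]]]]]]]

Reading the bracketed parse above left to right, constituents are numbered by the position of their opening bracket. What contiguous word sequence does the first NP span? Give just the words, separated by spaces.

it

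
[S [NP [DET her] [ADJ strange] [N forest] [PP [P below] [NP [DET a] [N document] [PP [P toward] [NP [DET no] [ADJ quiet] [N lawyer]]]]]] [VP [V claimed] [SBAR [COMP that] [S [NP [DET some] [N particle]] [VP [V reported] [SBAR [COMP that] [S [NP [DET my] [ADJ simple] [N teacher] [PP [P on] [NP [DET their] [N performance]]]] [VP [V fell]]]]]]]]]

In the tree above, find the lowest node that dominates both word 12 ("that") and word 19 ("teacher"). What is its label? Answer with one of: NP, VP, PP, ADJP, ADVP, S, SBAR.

SBAR

The smallest bracket enclosing both words is [SBAR that some particle reported that my simple teacher on their performance fell], so the label is SBAR.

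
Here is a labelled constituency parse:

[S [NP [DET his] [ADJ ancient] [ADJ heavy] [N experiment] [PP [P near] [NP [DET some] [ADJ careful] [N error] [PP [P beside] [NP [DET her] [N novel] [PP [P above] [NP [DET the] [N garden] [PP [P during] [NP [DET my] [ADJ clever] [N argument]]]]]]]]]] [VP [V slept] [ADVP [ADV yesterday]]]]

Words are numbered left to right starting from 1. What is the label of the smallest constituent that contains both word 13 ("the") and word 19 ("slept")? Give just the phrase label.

S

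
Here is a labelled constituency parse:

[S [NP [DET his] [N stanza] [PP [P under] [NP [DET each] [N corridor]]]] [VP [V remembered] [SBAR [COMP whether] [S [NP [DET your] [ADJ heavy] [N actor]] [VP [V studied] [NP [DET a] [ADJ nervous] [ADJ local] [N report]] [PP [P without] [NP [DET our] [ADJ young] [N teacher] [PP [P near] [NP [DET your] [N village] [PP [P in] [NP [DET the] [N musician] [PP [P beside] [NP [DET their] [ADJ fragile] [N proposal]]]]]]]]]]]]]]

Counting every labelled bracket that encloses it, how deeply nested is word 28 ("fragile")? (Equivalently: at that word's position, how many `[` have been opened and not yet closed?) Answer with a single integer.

14

Path from the root down to the word: S → VP → SBAR → S → VP → PP → NP → PP → NP → PP → NP → PP → NP → ADJ. That is 14 enclosing brackets.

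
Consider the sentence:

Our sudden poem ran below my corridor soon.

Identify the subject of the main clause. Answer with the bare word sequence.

The subject of the main clause is the NP immediately before the verb "ran": "our sudden poem".

our sudden poem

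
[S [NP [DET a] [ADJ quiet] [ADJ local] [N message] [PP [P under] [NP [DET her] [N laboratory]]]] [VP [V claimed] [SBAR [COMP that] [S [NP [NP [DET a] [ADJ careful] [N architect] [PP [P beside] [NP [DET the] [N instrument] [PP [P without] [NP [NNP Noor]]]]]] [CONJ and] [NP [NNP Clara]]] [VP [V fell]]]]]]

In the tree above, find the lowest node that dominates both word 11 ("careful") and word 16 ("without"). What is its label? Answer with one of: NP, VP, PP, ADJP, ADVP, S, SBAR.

NP

Both words fall inside [NP a careful architect beside the instrument without Noor] (words 10–17), and no smaller constituent contains them both. Label: NP.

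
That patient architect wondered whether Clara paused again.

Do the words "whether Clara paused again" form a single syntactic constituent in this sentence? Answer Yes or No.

Yes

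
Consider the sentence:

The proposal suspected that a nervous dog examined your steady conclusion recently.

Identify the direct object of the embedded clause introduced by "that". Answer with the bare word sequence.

your steady conclusion

The verb of the embedded clause introduced by "that" is "examined"; its direct object is the NP "your steady conclusion".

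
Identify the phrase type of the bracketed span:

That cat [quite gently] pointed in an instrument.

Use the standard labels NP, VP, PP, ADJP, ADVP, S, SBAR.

ADVP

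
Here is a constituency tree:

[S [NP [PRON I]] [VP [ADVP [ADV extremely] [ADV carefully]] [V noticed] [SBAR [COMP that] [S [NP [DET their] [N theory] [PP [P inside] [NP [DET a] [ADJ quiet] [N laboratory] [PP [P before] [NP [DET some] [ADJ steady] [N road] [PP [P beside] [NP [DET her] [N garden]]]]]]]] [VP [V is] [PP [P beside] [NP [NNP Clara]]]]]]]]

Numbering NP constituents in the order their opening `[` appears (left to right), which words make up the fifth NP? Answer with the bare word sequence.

her garden

The NP opening brackets appear, in order, over: "I"; "their theory inside a quiet laboratory before some steady road beside her garden"; "a quiet laboratory before some steady road beside her garden"; "some steady road beside her garden"; "her garden"; "Clara". The fifth one spans "her garden".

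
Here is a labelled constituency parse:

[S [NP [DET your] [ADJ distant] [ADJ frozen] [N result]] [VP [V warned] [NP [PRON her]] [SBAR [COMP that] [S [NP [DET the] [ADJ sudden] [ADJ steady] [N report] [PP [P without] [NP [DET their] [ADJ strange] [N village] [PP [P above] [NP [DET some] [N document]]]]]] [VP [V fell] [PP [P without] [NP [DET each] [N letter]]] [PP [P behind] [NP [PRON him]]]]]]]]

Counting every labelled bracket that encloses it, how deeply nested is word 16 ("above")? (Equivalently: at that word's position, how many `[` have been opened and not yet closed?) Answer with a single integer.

9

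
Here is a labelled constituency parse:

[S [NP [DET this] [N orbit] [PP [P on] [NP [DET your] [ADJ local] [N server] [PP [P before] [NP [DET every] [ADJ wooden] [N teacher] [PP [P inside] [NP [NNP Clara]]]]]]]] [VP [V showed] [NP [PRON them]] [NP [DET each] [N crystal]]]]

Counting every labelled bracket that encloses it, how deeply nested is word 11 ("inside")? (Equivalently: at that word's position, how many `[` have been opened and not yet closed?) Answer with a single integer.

8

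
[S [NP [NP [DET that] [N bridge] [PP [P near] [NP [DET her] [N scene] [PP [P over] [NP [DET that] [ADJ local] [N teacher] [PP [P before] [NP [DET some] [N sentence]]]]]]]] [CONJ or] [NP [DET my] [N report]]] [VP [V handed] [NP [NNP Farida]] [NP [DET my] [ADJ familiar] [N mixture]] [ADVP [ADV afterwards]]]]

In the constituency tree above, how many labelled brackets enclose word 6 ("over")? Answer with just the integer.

7

The word sits inside P, which is inside PP, inside NP, inside PP, inside NP, inside NP, inside S — 7 brackets in all.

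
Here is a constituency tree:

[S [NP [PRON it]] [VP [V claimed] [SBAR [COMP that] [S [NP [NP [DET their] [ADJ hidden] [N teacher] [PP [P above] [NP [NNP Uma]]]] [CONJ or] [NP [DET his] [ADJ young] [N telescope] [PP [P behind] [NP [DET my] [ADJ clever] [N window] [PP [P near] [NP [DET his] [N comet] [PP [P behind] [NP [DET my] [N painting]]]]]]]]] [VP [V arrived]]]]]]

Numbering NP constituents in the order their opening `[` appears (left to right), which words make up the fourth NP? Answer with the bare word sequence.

The NP opening brackets appear, in order, over: "it"; "their hidden teacher above Uma or his young telescope behind my clever window near his comet behind my painting"; "their hidden teacher above Uma"; "Uma"; "his young telescope behind my clever window near his comet behind my painting"; "my clever window near his comet behind my painting"; "his comet behind my painting"; "my painting". The fourth one spans "Uma".

Uma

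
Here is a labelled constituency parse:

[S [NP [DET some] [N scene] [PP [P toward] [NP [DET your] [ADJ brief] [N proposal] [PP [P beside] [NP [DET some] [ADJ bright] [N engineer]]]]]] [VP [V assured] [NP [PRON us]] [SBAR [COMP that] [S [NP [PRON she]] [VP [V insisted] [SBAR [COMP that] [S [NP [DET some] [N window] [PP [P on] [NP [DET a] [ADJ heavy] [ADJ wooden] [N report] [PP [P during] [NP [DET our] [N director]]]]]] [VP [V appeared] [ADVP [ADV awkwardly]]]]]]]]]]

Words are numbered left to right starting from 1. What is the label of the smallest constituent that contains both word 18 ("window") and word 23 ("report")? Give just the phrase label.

Word 18 lies under S → VP → SBAR → S → VP → SBAR → S → NP → N; word 23 lies under S → VP → SBAR → S → VP → SBAR → S → NP → PP → NP → N. The lowest shared node is the NP.

NP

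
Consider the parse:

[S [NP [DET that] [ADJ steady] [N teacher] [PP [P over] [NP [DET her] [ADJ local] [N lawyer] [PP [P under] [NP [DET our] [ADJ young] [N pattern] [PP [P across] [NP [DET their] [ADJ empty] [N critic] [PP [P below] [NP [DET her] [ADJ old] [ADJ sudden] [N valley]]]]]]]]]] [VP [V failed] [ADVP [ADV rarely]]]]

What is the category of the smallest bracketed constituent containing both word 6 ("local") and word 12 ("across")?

NP

Both words fall inside [NP her local lawyer under our young pattern across their empty critic below her old sudden valley] (words 5–20), and no smaller constituent contains them both. Label: NP.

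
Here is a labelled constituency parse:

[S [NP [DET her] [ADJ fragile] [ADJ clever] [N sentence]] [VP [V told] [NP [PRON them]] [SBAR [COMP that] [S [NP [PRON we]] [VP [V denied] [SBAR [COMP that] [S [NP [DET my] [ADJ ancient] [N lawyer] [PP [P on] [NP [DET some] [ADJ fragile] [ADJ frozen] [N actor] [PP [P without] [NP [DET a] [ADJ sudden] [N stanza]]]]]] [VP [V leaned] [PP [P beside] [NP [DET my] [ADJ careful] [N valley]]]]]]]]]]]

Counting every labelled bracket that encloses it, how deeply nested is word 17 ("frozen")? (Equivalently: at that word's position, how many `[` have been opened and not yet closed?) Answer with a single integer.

11

Path from the root down to the word: S → VP → SBAR → S → VP → SBAR → S → NP → PP → NP → ADJ. That is 11 enclosing brackets.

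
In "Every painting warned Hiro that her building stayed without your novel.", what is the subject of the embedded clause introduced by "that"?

her building

The subject of the embedded clause introduced by "that" is the NP immediately before the verb "stayed": "her building".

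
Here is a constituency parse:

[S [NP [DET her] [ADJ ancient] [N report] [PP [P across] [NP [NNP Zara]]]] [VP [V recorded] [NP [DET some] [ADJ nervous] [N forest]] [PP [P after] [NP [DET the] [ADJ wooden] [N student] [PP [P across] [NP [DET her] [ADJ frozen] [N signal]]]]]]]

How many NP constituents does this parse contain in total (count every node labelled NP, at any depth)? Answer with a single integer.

5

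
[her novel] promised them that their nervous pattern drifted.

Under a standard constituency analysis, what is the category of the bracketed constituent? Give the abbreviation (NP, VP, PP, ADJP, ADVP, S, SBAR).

NP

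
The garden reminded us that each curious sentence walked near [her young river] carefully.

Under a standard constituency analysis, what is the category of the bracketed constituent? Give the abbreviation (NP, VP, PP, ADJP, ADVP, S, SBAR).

NP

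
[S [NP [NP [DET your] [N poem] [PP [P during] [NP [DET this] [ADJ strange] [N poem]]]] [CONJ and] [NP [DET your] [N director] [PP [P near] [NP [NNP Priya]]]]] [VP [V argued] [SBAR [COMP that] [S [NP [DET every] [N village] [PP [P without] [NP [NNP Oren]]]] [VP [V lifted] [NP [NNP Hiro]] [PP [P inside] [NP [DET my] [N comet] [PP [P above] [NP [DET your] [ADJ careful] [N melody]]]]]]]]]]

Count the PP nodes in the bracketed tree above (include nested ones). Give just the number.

The PP constituents are: [PP during this strange poem]; [PP near Priya]; [PP without Oren]; [PP inside my comet above your careful melody]; [PP above your careful melody]. Total: 5.

5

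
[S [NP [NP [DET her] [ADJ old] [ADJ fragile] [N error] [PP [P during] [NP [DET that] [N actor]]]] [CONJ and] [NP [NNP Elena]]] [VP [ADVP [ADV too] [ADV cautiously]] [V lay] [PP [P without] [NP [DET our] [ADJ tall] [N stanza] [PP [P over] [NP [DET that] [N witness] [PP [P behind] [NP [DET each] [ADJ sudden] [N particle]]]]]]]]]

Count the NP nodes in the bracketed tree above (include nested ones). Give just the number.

7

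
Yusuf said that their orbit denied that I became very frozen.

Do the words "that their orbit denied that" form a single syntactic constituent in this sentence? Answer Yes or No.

No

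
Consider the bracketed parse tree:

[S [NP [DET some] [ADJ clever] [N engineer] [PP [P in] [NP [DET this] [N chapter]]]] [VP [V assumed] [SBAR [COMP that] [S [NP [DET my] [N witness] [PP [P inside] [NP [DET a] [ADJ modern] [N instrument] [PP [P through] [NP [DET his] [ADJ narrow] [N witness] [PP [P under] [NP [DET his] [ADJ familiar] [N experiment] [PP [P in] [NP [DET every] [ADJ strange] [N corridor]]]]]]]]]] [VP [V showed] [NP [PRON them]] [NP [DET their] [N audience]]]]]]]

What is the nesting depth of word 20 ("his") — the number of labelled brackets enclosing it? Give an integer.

12

Counting open brackets not yet closed at "his": [S [VP [SBAR [S [NP [PP [NP [PP [NP [PP [NP [DET = 12.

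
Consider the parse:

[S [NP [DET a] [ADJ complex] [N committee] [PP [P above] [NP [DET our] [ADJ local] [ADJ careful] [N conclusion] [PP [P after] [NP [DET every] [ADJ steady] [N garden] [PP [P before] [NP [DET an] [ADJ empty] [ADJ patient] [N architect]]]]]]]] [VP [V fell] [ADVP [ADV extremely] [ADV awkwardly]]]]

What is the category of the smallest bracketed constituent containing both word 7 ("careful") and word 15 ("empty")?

The smallest bracket enclosing both words is [NP our local careful conclusion after every steady garden before an empty patient architect], so the label is NP.

NP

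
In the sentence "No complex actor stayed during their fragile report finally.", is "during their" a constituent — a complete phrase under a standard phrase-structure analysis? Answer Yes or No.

No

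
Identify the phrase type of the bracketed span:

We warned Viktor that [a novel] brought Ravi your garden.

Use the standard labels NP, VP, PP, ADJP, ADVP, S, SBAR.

NP

The bracketed span "a novel" is headed by "novel", making it a noun phrase (NP).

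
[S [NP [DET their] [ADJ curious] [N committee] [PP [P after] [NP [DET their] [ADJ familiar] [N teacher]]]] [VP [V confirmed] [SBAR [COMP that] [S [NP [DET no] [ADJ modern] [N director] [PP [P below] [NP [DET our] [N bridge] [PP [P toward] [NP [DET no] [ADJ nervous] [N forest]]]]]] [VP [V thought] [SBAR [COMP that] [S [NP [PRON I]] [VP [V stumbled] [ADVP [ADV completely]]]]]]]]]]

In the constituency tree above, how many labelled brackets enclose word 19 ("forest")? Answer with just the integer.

10

The word sits inside N, which is inside NP, inside PP, inside NP, inside PP, inside NP, inside S, inside SBAR, inside VP, inside S — 10 brackets in all.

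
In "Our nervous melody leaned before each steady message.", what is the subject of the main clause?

In the main clause the verb is "leaned"; the NP preceding it, "our nervous melody", is the subject.

our nervous melody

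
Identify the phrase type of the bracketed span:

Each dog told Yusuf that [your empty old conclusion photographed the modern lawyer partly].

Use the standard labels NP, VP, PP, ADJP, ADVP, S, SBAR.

The bracketed span "your empty old conclusion photographed the modern lawyer partly" is headed by "photographed", making it a clause (S).

S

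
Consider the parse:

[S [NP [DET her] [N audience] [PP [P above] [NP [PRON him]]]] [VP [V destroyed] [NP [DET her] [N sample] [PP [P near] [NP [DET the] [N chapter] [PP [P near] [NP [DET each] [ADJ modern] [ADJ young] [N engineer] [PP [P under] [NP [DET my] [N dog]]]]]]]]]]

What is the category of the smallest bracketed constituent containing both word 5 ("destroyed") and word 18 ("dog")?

The smallest bracket enclosing both words is [VP destroyed her sample near the chapter near each modern young engineer under my dog], so the label is VP.

VP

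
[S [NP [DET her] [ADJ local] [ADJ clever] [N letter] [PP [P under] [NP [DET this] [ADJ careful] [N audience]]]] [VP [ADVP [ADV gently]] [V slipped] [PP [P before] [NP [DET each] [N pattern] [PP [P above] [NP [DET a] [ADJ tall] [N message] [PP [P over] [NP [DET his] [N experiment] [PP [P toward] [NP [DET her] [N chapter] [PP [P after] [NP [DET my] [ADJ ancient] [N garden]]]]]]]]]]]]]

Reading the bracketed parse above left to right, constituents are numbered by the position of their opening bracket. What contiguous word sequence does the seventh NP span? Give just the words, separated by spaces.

my ancient garden

In left-to-right order the NP constituents are "her local clever letter under this careful audience"; "this careful audience"; "each pattern above a tall message over his experiment toward her chapter after my ancient garden"; "a tall message over his experiment toward her chapter after my ancient garden"; "his experiment toward her chapter after my ancient garden"; "her chapter after my ancient garden"; "my ancient garden". Number 7 is "my ancient garden".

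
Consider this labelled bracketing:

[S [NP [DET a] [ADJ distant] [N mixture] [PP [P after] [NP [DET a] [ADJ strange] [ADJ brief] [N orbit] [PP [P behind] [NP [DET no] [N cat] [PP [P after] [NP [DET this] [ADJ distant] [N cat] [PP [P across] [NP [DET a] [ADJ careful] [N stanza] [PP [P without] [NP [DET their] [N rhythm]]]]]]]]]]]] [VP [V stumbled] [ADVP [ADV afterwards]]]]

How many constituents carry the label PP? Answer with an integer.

5

Listing each PP by its span: [PP after a strange brief orbit behind no cat after this distant cat across a careful stanza without their rhythm]; [PP behind no cat after this distant cat across a careful stanza without their rhythm]; [PP after this distant cat across a careful stanza without their rhythm]; [PP across a careful stanza without their rhythm]; [PP without their rhythm] — that makes 5.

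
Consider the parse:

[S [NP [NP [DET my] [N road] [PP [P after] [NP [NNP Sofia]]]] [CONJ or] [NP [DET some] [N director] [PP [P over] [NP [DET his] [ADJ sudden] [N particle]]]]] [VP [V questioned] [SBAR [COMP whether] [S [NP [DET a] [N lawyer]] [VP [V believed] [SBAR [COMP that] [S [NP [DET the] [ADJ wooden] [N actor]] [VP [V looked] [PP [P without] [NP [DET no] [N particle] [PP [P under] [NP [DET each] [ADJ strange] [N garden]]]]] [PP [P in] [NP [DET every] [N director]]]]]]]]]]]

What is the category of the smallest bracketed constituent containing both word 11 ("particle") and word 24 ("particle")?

Word 11 lies under S → NP → NP → PP → NP → N; word 24 lies under S → VP → SBAR → S → VP → SBAR → S → VP → PP → NP → N. The lowest shared node is the S.

S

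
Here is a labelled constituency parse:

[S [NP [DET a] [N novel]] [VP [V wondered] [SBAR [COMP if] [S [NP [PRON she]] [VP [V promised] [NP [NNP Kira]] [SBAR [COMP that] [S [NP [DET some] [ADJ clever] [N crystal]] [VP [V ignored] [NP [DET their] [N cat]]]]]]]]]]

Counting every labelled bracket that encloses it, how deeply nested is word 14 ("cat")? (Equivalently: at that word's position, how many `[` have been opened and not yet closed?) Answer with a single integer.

10

The word sits inside N, which is inside NP, inside VP, inside S, inside SBAR, inside VP, inside S, inside SBAR, inside VP, inside S — 10 brackets in all.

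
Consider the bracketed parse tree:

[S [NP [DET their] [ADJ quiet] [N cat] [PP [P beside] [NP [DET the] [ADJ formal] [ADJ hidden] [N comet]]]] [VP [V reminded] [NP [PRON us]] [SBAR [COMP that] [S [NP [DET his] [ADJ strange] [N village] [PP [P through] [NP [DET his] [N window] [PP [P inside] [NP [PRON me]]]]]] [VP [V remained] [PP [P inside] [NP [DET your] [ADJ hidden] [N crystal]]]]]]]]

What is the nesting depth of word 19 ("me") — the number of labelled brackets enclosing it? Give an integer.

10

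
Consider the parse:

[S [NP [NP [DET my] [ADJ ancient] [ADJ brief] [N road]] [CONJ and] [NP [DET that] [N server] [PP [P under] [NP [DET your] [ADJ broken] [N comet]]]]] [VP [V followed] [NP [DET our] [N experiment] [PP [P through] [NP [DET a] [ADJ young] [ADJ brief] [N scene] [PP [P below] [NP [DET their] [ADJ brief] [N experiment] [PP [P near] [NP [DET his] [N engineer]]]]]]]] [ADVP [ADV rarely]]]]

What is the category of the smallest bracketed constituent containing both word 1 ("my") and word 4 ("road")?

NP

Both words fall inside [NP my ancient brief road] (words 1–4), and no smaller constituent contains them both. Label: NP.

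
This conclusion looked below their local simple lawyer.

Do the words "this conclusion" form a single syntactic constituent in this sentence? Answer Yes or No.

Yes

The sequence corresponds to a single NP node — the noun phrase "this conclusion".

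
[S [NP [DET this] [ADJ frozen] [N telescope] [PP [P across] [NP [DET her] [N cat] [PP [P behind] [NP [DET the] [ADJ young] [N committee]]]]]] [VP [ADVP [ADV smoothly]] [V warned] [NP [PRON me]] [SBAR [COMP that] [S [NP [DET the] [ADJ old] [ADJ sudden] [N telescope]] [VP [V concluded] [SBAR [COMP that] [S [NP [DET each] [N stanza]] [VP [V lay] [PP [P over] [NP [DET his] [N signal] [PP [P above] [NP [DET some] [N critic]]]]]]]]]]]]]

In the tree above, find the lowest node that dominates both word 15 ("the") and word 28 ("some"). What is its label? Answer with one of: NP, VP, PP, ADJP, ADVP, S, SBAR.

The smallest bracket enclosing both words is [S the old sudden telescope concluded that each stanza lay over his signal above some critic], so the label is S.

S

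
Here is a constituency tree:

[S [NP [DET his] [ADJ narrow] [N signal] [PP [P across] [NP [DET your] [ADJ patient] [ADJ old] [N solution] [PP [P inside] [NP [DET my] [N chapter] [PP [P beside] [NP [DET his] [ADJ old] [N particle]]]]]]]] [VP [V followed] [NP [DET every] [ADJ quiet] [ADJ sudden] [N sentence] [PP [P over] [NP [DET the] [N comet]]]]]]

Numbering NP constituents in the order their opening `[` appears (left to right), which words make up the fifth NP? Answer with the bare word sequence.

every quiet sudden sentence over the comet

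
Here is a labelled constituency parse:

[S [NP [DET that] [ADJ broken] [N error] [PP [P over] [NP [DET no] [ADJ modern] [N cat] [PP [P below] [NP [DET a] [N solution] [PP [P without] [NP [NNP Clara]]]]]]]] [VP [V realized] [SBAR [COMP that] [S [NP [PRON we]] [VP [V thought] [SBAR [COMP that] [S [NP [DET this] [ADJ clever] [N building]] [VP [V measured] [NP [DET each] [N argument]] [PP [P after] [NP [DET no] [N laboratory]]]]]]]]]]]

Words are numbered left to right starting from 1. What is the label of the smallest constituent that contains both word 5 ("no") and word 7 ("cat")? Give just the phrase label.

NP

Word 5 lies under S → NP → PP → NP → DET; word 7 lies under S → NP → PP → NP → N. The lowest shared node is the NP.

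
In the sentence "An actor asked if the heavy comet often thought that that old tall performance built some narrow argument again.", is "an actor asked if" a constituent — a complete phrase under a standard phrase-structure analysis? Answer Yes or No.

No

The smallest constituent containing the whole sequence is the clause [S an actor asked if the heavy comet often thought that that old tall performance built some narrow argument again], but the sequence is only part of it — it straddles the boundary between noun phrase "an actor" and verb phrase "asked if the heavy comet often thought that that old tall performance built some narrow argument again".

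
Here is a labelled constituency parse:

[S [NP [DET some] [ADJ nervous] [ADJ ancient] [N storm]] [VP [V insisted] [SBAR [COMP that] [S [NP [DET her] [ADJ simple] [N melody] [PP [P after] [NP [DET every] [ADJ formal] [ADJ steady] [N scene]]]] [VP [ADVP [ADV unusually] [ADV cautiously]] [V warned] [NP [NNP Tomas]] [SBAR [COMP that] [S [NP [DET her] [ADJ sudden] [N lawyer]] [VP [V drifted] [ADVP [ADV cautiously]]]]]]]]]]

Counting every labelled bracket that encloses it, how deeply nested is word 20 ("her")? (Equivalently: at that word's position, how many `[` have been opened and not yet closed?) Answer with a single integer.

9

Path from the root down to the word: S → VP → SBAR → S → VP → SBAR → S → NP → DET. That is 9 enclosing brackets.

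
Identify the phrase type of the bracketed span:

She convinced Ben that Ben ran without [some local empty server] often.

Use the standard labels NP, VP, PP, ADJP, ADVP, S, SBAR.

The bracketed span "some local empty server" is headed by "server", making it a noun phrase (NP).

NP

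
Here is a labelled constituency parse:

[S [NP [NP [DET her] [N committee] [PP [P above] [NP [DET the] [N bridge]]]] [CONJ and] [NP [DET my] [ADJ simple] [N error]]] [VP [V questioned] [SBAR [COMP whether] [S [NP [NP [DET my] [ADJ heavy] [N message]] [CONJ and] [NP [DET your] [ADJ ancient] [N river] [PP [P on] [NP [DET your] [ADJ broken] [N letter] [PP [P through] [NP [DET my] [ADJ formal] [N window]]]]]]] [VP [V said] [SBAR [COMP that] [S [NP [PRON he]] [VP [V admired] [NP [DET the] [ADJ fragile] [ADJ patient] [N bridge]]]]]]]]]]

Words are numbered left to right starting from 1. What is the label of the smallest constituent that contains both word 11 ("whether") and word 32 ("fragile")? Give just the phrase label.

SBAR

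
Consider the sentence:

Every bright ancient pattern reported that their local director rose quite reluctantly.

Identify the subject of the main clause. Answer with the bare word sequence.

every bright ancient pattern

The subject of the main clause is the NP immediately before the verb "reported": "every bright ancient pattern".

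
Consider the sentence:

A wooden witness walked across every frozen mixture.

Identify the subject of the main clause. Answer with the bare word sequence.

a wooden witness

"a wooden witness" is the NP that combines with the VP headed by "walked" to form the main clause — the subject.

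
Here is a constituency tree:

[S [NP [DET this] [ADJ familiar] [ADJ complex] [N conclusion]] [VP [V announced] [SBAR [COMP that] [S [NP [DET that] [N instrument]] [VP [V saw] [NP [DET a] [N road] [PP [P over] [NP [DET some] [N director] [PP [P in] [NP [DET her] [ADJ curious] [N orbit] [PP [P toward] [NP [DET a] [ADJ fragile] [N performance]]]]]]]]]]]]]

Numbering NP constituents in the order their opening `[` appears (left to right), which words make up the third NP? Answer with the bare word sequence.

a road over some director in her curious orbit toward a fragile performance

The NP opening brackets appear, in order, over: "this familiar complex conclusion"; "that instrument"; "a road over some director in her curious orbit toward a fragile performance"; "some director in her curious orbit toward a fragile performance"; "her curious orbit toward a fragile performance"; "a fragile performance". The third one spans "a road over some director in her curious orbit toward a fragile performance".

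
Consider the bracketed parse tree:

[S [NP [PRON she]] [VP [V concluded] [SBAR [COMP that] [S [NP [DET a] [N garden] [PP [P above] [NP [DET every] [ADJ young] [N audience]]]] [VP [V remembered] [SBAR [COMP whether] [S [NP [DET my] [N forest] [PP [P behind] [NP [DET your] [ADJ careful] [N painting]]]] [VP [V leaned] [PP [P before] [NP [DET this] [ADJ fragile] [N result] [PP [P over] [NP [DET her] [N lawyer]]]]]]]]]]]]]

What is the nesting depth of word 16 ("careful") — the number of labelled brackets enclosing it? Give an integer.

11

Counting open brackets not yet closed at "careful": [S [VP [SBAR [S [VP [SBAR [S [NP [PP [NP [ADJ = 11.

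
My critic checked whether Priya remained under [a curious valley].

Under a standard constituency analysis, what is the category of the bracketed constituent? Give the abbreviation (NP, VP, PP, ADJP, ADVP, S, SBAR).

The span is built around the noun "valley" — a noun phrase (NP).

NP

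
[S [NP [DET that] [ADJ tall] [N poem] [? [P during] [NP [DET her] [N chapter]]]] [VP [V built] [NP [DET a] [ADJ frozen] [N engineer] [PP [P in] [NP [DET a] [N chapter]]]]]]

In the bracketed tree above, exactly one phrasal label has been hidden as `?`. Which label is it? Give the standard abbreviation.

PP

Looking at what the `?` directly dominates — P 'during', NP — this is a prepositional phrase (PP).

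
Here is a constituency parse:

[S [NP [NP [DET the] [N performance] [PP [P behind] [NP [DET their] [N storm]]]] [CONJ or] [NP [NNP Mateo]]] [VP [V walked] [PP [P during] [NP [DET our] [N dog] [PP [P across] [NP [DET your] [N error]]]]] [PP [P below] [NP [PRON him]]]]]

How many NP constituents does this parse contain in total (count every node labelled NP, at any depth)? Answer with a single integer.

The NP constituents are: [NP the performance behind their storm or Mateo]; [NP the performance behind their storm]; [NP their storm]; [NP Mateo]; [NP our dog across your error]; [NP your error] …. Total: 7.

7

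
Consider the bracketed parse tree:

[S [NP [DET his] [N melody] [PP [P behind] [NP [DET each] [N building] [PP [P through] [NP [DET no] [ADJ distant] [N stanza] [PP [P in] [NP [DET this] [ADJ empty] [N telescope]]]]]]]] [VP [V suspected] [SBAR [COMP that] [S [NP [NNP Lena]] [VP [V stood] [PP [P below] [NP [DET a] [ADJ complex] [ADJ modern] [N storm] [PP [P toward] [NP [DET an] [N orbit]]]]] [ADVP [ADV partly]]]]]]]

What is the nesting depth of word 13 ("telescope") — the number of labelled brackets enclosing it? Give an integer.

9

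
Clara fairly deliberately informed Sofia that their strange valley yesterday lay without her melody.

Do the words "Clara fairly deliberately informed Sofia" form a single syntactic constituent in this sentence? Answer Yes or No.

No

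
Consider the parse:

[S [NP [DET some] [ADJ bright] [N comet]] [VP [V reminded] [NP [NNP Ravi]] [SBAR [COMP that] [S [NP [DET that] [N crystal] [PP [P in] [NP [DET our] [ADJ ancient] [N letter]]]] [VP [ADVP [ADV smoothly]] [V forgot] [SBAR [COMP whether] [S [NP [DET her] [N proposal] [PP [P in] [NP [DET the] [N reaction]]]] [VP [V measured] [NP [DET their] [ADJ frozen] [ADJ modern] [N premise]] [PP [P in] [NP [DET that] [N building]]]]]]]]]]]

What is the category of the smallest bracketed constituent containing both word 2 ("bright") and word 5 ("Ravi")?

Both words fall inside [S some bright comet reminded Ravi that that crystal in our ancient letter smoothly forgot whether her proposal in the reaction measured their frozen modern premise in that building] (words 1–28), and no smaller constituent contains them both. Label: S.

S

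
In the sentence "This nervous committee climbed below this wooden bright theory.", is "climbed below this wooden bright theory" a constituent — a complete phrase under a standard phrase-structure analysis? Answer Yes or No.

Yes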